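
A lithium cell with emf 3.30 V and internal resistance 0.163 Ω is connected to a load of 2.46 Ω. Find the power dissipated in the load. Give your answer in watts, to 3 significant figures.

The internal resistance and the load are in series, so the same I flows through both; get I from ε/(r+R), then I²R for the load.
I = ε / (r + R) = 3.30 / (0.163 + 2.46) = 1.258 A
P_load = I² R = (1.258)² × 2.46 = 3.894 W

3.89 W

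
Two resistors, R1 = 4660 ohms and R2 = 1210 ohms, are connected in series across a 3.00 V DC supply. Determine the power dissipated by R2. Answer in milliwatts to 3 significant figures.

Since the resistors are in series they all carry the loop current I = V/R_total; the power in any one is I²R.
R_total = 4660 + 1210 = 5870 Ω
I = V / R_total = 3.00 / 5870 = 0.0005111 A
P_R2 = I² × R2 = (0.0005111)² × 1210 = 0.0003160 W

0.316 mW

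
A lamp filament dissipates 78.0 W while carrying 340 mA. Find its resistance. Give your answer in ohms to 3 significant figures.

675 Ω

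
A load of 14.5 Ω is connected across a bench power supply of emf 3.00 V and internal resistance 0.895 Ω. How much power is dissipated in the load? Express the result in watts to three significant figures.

With r and R in series, I = ε/(r+R); the load dissipates I²R.
I = ε / (r + R) = 3.00 / (0.895 + 14.5) = 0.1949 A
P_load = I² R = (0.1949)² × 14.5 = 0.5506 W

0.551 W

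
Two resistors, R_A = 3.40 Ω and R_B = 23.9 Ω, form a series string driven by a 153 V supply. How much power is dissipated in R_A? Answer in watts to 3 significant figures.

107 W

Every series element carries the same I. Get I from the total resistance, then P = I² × R_A.
R_total = 3.40 + 23.9 = 27.30 Ω
I = V / R_total = 153 / 27.30 = 5.604 A
P_R_A = I² × R_A = (5.604)² × 3.40 = 106.8 W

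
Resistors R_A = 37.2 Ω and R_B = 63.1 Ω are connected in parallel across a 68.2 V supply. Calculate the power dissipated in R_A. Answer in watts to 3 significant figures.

R_A sits directly across the source, so P = V²/R with V = 68.2 V.
P_R_A = V² / R_A = (68.2)² / 37.2 Ω = 125.0 W

125 W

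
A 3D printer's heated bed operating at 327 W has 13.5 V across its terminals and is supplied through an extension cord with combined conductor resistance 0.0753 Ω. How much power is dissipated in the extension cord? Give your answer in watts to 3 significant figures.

44.2 W

Only the current and the line resistance are needed for the I²R loss.
I = P / V = 327 / 13.5 = 24.22 A through the extension cord.
P_line = I² R_line = (24.22)² × 0.0753 = 44.18 W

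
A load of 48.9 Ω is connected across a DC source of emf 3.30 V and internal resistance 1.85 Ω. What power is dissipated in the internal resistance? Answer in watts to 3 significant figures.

0.00782 W

The internal resistance carries the same current as the load; P_int = I²r.
I = ε / (r + R) = 3.30 / (1.85 + 48.9) = 0.06502 A
P_int = I² r = (0.06502)² × 1.85 = 0.007822 W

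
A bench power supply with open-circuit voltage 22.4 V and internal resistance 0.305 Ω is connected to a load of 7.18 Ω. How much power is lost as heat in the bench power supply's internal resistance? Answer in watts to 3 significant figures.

Internal loss is I²r, with I set by the total series resistance r+R.
I = ε / (r + R) = 22.4 / (0.305 + 7.18) = 2.993 A
P_int = I² r = (2.993)² × 0.305 = 2.732 W

2.73 W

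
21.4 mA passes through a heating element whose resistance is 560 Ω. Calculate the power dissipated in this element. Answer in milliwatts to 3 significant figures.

Knowing I and R, the power is just I²R — no need to find V first.
P = (0.02140 A)² × 560 Ω = 0.2565 W

256 mW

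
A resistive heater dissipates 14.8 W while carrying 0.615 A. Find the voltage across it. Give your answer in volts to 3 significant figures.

24.1 V

From P = V I = I²R = V²/R, with the two given quantities we get V = P / I.
V = 14.8 / 0.6150 = 24.07 V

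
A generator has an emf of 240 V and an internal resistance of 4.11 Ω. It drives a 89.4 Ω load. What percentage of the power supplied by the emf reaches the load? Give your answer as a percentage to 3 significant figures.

95.6 %

The source delivers εI, of which I²R reaches the load and I²r is lost; since I is common, η = R/(R+r).
η = R / (R + r) = 89.4 / (89.4 + 4.11) = 0.9560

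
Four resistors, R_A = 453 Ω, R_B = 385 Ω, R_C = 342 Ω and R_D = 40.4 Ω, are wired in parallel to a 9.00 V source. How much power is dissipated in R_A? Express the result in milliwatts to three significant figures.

179 mW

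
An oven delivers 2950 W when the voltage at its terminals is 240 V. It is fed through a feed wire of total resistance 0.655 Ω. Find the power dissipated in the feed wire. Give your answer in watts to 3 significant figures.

99.0 W

Only the current and the line resistance are needed for the I²R loss.
I = P / V = 2950 / 240 = 12.29 A through the feed wire.
P_line = I² R_line = (12.29)² × 0.655 = 98.96 W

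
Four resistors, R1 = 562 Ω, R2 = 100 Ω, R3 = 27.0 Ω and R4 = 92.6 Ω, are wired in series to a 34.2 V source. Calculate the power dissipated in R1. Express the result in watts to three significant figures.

Every series element carries the same I. Get I from the total resistance, then P = I² × R1.
R_total = 562 + 100 + 27.0 + 92.6 = 781.6 Ω
I = V / R_total = 34.2 / 781.6 = 0.04376 A
P_R1 = I² × R1 = (0.04376)² × 562 = 1.076 W

1.08 W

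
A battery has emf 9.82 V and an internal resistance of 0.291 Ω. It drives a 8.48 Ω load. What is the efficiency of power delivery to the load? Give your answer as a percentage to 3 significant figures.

96.7 %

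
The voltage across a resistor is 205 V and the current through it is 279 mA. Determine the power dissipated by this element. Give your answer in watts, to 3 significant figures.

57.2 W

Both the voltage across and the current through the element are known, so P = V I applies directly.
P = 205 V × 0.2790 A = 57.20 W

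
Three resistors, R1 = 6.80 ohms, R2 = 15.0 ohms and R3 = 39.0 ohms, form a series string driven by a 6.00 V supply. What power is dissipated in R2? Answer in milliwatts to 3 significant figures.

146 mW

In a series string the same current flows through every resistor — find that current, then P = I²R for the one we want.
R_total = 6.80 + 15.0 + 39.0 = 60.80 Ω
I = V / R_total = 6.00 / 60.80 = 0.09868 A
P_R2 = I² × R2 = (0.09868)² × 15.0 = 0.1461 W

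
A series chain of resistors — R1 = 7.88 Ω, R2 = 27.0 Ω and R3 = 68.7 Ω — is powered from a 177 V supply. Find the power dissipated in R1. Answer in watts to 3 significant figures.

23.0 W

The current is common to all series resistors; compute it, then apply P = I²R for the target.
R_total = 7.88 + 27.0 + 68.7 = 103.6 Ω
I = V / R_total = 177 / 103.6 = 1.709 A
P_R1 = I² × R1 = (1.709)² × 7.88 = 23.01 W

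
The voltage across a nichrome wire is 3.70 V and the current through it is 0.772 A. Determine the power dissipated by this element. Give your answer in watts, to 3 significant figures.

2.86 W

Both the voltage across and the current through the element are known, so P = V I applies directly.
P = 3.70 V × 0.7720 A = 2.856 W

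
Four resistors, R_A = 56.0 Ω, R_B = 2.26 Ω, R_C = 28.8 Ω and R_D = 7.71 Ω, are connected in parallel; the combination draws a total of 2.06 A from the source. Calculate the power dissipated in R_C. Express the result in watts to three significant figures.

Parallel branches share V, not I — compute V via R_eq, then use V²/R for the target branch.
1/R_eq = 1/56.0 + 1/2.26 + 1/28.8 + 1/7.71 ⇒ R_eq = 1.601 Ω
V = I_total × R_eq = 2.060 × 1.601 = 3.297 V
P_R_C = V² / R_C = (3.297)² / 28.8 = 0.3775 W

0.378 W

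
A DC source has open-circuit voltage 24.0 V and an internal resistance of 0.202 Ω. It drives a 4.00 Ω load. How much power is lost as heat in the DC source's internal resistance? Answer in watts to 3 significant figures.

Internal loss is I²r, with I set by the total series resistance r+R.
I = ε / (r + R) = 24.0 / (0.202 + 4.00) = 5.712 A
P_int = I² r = (5.712)² × 0.202 = 6.590 W

6.59 W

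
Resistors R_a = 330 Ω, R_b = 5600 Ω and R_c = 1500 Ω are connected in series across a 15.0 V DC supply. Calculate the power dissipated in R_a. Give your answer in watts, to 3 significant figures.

Every series element carries the same I. Get I from the total resistance, then P = I² × R_a.
R_total = 330 + 5600 + 1500 = 7430 Ω
I = V / R_total = 15.0 / 7430 = 0.002019 A
P_R_a = I² × R_a = (0.002019)² × 330 = 0.001345 W

0.00134 W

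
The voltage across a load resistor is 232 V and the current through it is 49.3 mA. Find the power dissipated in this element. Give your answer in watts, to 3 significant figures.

V and I are known directly — P = V I, no intermediate step needed.
P = 232 V × 0.04930 A = 11.44 W

11.4 W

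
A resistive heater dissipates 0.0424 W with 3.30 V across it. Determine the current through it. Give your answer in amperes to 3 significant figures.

Inverting the appropriate power form: I = P / V.
I = 0.0424 / 3.30 = 0.01285 A

0.0128 A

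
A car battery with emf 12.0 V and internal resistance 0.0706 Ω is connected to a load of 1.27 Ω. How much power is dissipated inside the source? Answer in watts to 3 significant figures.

The internal resistance carries the same current as the load; P_int = I²r.
I = ε / (r + R) = 12.0 / (0.0706 + 1.27) = 8.951 A
P_int = I² r = (8.951)² × 0.0706 = 5.657 W

5.66 W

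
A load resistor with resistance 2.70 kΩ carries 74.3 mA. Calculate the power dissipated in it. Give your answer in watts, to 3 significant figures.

With I and R stated, P = I²R applies in one step.
P = (0.07430 A)² × 2700 Ω = 14.91 W

14.9 W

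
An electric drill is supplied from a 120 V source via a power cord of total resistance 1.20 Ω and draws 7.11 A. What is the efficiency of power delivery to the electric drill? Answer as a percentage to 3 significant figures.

The power cord carries the full 7.11 A.
P_line = I² R_line = (7.110)² × 1.20 = 60.66 W
P_source = V I = 120 × 7.110 = 853.2 W; P_load = 792.5 W
η = P_load / P_source = 792.5 / 853.2 = 0.9289

92.9 %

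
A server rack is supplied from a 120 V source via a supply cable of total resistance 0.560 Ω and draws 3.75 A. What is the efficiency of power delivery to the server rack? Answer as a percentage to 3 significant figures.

The supply cable carries the full 3.75 A.
P_line = I² R_line = (3.750)² × 0.560 = 7.875 W
P_source = V I = 120 × 3.750 = 450.0 W; P_load = 442.1 W
η = P_load / P_source = 442.1 / 450.0 = 0.9825

98.2 %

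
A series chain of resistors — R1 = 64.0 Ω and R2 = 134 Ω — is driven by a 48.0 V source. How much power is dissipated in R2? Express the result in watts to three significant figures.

In a series string the same current flows through every resistor — find that current, then P = I²R for the one we want.
R_total = 64.0 + 134 = 198.0 Ω
I = V / R_total = 48.0 / 198.0 = 0.2424 A
P_R2 = I² × R2 = (0.2424)² × 134 = 7.875 W

7.88 W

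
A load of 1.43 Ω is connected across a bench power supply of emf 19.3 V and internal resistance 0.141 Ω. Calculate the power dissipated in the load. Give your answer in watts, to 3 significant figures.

216 W

Find the circuit current first, then P = I²R for the load (series elements share I).
I = ε / (r + R) = 19.3 / (0.141 + 1.43) = 12.29 A
P_load = I² R = (12.29)² × 1.43 = 215.8 W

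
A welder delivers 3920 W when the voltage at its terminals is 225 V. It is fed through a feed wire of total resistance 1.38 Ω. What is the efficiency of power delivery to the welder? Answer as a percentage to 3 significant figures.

90.3 %

I = P / V = 3920 / 225 = 17.42 A through the feed wire.
P_line = I² R_line = (17.42)² × 1.38 = 418.9 W
P_source = P_load + P_line = 3920 + 418.9 = 4339 W
η = P_load / P_source = 3920 / 4339 = 0.9035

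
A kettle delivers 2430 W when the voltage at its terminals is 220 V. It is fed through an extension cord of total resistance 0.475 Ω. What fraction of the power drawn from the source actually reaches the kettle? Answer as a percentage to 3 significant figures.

97.7 %

I = P / V = 2430 / 220 = 11.05 A through the extension cord.
P_line = I² R_line = (11.05)² × 0.475 = 57.95 W
P_source = P_load + P_line = 2430 + 57.95 = 2488 W
η = P_load / P_source = 2430 / 2488 = 0.9767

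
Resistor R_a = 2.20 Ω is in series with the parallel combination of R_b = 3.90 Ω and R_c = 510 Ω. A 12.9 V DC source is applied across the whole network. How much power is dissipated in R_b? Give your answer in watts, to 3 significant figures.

17.3 W

Reduce the parallel pair to R_p first; the network is then a simple series string.
R_p = (3.90×510)/(3.90+510) = 3.870 Ω
R_total = 2.20 + 3.870 = 6.070 Ω
I = V / R_total = 12.9 / 6.070 = 2.125 A
Voltage across the parallel pair: V_p = I × R_p = 2.125 × 3.870 = 8.225 V
With V_p across R_b, its power is V_p²/R_b.
P_R_b = (8.225)² / 3.90 = 17.35 W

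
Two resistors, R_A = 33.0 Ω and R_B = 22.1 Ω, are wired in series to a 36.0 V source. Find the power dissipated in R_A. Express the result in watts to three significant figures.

14.1 W

The current is common to all series resistors; compute it, then apply P = I²R for the target.
R_total = 33.0 + 22.1 = 55.10 Ω
I = V / R_total = 36.0 / 55.10 = 0.6534 A
P_R_A = I² × R_A = (0.6534)² × 33.0 = 14.09 W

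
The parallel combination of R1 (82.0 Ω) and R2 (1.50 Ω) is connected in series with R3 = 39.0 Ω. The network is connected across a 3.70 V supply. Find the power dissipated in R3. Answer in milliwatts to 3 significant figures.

326 mW

Reduce the parallel combination to a single R_p; the circuit then becomes R_p in series with the remaining resistor.
R_p = (82.0×1.50)/(82.0+1.50) = 1.473 Ω
R_total = R_p + 39.0 = 1.473 + 39.0 = 40.47 Ω
I = V / R_total = 3.70 / 40.47 = 0.09142 A
R3 is the series element, so its power is I²R.
P_R3 = (0.09142)² × 39.0 = 0.3259 W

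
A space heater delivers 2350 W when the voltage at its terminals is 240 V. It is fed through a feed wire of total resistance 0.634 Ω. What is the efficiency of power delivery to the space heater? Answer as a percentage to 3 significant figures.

I = P / V = 2350 / 240 = 9.792 A through the feed wire.
P_line = I² R_line = (9.792)² × 0.634 = 60.79 W
P_source = P_load + P_line = 2350 + 60.79 = 2411 W
η = P_load / P_source = 2350 / 2411 = 0.9748

97.5 %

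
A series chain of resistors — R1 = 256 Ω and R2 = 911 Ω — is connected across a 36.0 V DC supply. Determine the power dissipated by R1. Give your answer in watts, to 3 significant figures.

Since the resistors are in series they all carry the loop current I = V/R_total; the power in any one is I²R.
R_total = 256 + 911 = 1167 Ω
I = V / R_total = 36.0 / 1167 = 0.03085 A
P_R1 = I² × R1 = (0.03085)² × 256 = 0.2436 W

0.244 W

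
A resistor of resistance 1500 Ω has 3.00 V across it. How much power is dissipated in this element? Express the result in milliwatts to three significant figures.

6.00 mW

V and R are stated; P = V²/R avoids computing the current.
P = (3.00 V)² / 1500 Ω = 0.006000 W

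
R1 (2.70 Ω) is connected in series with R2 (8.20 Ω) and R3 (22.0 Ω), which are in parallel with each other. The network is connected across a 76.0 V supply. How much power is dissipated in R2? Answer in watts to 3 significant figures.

334 W

First combine the parallel branches into one equivalent R_p, then R1 + R_p is a series pair.
R_p = (8.20×22.0)/(8.20+22.0) = 5.974 Ω
R_total = 2.70 + 5.974 = 8.674 Ω
I = V / R_total = 76.0 / 8.674 = 8.762 A
Voltage across the parallel pair: V_p = I × R_p = 8.762 × 5.974 = 52.34 V
R2 sees V_p directly, so P = V_p² / R2.
P_R2 = (52.34)² / 8.20 = 334.1 W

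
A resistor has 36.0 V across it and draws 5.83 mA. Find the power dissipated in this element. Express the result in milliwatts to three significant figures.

Since both terminal voltage and current are stated, P = V I gives the power in one step.
P = 36.0 V × 0.005830 A = 0.2099 W

210 mW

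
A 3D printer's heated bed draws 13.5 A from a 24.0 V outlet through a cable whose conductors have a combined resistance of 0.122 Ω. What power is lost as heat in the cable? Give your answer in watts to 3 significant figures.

22.2 W

The cable and load are in series, so the same current flows in both; the loss is I²R_line.
The cable carries the full 13.5 A.
P_line = I² R_line = (13.50)² × 0.122 = 22.23 W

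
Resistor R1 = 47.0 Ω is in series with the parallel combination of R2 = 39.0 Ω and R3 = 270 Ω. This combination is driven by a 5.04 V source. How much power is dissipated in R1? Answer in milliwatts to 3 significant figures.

182 mW

Collapse R2‖R3 to a single equivalent, reducing the network to two series elements.
R_p = (39.0×270)/(39.0+270) = 34.08 Ω
R_total = 47.0 + 34.08 = 81.08 Ω
I = V / R_total = 5.04 / 81.08 = 0.06216 A
R1 is in the main series path, so its power is I²R1.
P_R1 = (0.06216)² × 47.0 = 0.1816 W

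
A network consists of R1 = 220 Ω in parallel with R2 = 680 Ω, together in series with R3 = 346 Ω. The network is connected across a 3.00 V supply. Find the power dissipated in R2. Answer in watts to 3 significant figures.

Collapse the R1‖R2 pair into one equivalent R_p; then R_p and R3 form a series string.
R_p = (220×680)/(220+680) = 166.2 Ω
R_total = R_p + 346 = 166.2 + 346 = 512.2 Ω
I = V / R_total = 3.00 / 512.2 = 0.005857 A
Voltage across the parallel pair: V_p = I × R_p = 0.005857 × 166.2 = 0.9735 V
R2 sits across V_p; its power is V_p²/R.
P_R2 = (0.9735)² / 680 = 0.001394 W

0.00139 W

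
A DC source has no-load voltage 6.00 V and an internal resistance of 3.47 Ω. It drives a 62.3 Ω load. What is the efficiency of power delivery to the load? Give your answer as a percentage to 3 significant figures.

94.7 %

Both r and R carry the same current, so the power split is just the resistance split: η = R/(R+r).
η = R / (R + r) = 62.3 / (62.3 + 3.47) = 0.9472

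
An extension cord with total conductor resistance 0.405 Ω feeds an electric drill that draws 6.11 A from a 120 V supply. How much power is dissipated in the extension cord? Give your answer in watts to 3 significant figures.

Line loss is just I²R for the cable — we know both I and R_line directly.
The extension cord carries the full 6.11 A.
P_line = I² R_line = (6.110)² × 0.405 = 15.12 W

15.1 W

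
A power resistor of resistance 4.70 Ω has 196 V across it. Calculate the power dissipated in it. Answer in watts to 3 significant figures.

8170 W

We know the drop across the element and its resistance — P = V²/R, one step.
P = (196 V)² / 4.70 Ω = 8174 W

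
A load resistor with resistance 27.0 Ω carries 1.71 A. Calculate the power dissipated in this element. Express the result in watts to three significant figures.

79.0 W

With I and R stated, P = I²R applies in one step.
P = (1.710 A)² × 27.0 Ω = 78.95 W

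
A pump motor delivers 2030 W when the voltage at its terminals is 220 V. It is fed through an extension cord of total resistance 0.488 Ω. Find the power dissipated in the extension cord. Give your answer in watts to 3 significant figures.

The extension cord and load are in series, so the same current flows in both; the loss is I²R_line.
I = P / V = 2030 / 220 = 9.227 A through the extension cord.
P_line = I² R_line = (9.227)² × 0.488 = 41.55 W

41.5 W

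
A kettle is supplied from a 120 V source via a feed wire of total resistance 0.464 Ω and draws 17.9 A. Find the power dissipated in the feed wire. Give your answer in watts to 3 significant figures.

149 W

The feed wire and load are in series, so the same current flows in both; the loss is I²R_line.
The feed wire carries the full 17.9 A.
P_line = I² R_line = (17.90)² × 0.464 = 148.7 W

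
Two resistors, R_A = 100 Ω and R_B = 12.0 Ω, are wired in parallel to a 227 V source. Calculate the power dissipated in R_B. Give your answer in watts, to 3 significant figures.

4290 W

Parallel branches share the same voltage; P = V²/R gives the branch power in one step.
P_R_B = V² / R_B = (227)² / 12.0 Ω = 4294 W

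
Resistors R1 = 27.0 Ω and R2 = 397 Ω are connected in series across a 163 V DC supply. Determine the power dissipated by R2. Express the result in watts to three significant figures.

Every series element carries the same I. Get I from the total resistance, then P = I² × R2.
R_total = 27.0 + 397 = 424.0 Ω
I = V / R_total = 163 / 424.0 = 0.3844 A
P_R2 = I² × R2 = (0.3844)² × 397 = 58.67 W

58.7 W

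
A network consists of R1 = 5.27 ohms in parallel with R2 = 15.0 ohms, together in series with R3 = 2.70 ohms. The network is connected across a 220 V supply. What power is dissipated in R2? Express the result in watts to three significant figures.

Reduce the parallel combination to a single R_p; the circuit then becomes R_p in series with the remaining resistor.
R_p = (5.27×15.0)/(5.27+15.0) = 3.900 Ω
R_total = R_p + 2.70 = 3.900 + 2.70 = 6.600 Ω
I = V / R_total = 220 / 6.600 = 33.33 A
Voltage across the parallel pair: V_p = I × R_p = 33.33 × 3.900 = 130.0 V
R2 has V_p across it, so P = V_p²/R2.
P_R2 = (130.0)² / 15.0 = 1127 W

1130 W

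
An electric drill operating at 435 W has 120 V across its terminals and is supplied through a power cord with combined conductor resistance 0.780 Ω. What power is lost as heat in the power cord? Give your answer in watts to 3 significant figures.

Only the current and the line resistance are needed for the I²R loss.
I = P / V = 435 / 120 = 3.625 A through the power cord.
P_line = I² R_line = (3.625)² × 0.780 = 10.25 W

10.2 W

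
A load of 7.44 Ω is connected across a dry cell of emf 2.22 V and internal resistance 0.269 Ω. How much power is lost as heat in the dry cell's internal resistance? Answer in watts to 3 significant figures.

0.0223 W

The source's internal resistance is just another series element carrying I; its dissipation is I²r.
I = ε / (r + R) = 2.22 / (0.269 + 7.44) = 0.2880 A
P_int = I² r = (0.2880)² × 0.269 = 0.02231 W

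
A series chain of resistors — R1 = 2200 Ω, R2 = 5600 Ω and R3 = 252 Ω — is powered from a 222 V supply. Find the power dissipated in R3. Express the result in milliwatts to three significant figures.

Every series element carries the same I. Get I from the total resistance, then P = I² × R3.
R_total = 2200 + 5600 + 252 = 8052 Ω
I = V / R_total = 222 / 8052 = 0.02757 A
P_R3 = I² × R3 = (0.02757)² × 252 = 0.1916 W

192 mW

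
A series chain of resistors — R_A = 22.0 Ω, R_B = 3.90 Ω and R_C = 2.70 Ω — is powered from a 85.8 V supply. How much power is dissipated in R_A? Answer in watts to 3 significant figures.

198 W

Every series element carries the same I. Get I from the total resistance, then P = I² × R_A.
R_total = 22.0 + 3.90 + 2.70 = 28.60 Ω
I = V / R_total = 85.8 / 28.60 = 3.000 A
P_R_A = I² × R_A = (3.000)² × 22.0 = 198.0 W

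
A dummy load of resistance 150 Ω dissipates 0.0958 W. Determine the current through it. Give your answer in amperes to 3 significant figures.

0.0253 A

The two known quantities fix the third via I = √(P / R).
I = √(0.0958 / 150) = 0.02527 A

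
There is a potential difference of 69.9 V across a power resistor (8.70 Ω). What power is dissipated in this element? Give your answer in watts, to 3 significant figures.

562 W

Voltage and resistance are given, so P = V²/R is the one-step route.
P = (69.9 V)² / 8.70 Ω = 561.6 W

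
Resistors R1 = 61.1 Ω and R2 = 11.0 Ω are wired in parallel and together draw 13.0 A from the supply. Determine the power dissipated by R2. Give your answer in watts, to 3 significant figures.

Parallel branches share V, not I — compute V via R_eq, then use V²/R for the target branch.
1/R_eq = 1/61.1 + 1/11.0 ⇒ R_eq = 9.322 Ω
V = I_total × R_eq = 13.00 × 9.322 = 121.2 V
P_R2 = V² / R2 = (121.2)² / 11.0 = 1335 W

1340 W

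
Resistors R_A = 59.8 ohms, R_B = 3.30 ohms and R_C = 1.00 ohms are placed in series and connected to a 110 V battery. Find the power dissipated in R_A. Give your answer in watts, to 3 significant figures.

In a series string the same current flows through every resistor — find that current, then P = I²R for the one we want.
R_total = 59.8 + 3.30 + 1.00 = 64.10 Ω
I = V / R_total = 110 / 64.10 = 1.716 A
P_R_A = I² × R_A = (1.716)² × 59.8 = 176.1 W

176 W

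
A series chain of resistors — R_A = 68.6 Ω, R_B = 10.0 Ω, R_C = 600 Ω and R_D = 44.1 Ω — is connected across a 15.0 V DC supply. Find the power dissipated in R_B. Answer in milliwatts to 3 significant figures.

In a series string the same current flows through every resistor — find that current, then P = I²R for the one we want.
R_total = 68.6 + 10.0 + 600 + 44.1 = 722.7 Ω
I = V / R_total = 15.0 / 722.7 = 0.02076 A
P_R_B = I² × R_B = (0.02076)² × 10.0 = 0.004308 W

4.31 mW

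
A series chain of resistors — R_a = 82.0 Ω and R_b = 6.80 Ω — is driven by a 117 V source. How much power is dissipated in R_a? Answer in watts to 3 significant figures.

142 W

In a series string the same current flows through every resistor — find that current, then P = I²R for the one we want.
R_total = 82.0 + 6.80 = 88.80 Ω
I = V / R_total = 117 / 88.80 = 1.318 A
P_R_a = I² × R_a = (1.318)² × 82.0 = 142.4 W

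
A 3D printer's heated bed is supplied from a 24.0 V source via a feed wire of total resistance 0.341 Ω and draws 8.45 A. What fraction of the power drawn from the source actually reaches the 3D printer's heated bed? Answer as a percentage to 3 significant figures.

The feed wire carries the full 8.45 A.
P_line = I² R_line = (8.450)² × 0.341 = 24.35 W
P_source = V I = 24.0 × 8.450 = 202.8 W; P_load = 178.5 W
η = P_load / P_source = 178.5 / 202.8 = 0.8799

88.0 %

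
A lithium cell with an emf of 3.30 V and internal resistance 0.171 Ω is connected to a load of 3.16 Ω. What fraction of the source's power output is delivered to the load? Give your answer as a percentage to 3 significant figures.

The source delivers εI, of which I²R reaches the load and I²r is lost; since I is common, η = R/(R+r).
η = R / (R + r) = 3.16 / (3.16 + 0.171) = 0.9487

94.9 %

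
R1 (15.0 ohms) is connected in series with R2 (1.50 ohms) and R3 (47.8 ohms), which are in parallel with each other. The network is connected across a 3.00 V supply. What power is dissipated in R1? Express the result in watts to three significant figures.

0.499 W

Replace R2 and R3 with their parallel equivalent so the circuit becomes R1 in series with R_p.
R_p = (1.50×47.8)/(1.50+47.8) = 1.454 Ω
R_total = 15.0 + 1.454 = 16.45 Ω
I = V / R_total = 3.00 / 16.45 = 0.1823 A
The full supply current passes through R1: P = I²R.
P_R1 = (0.1823)² × 15.0 = 0.4986 W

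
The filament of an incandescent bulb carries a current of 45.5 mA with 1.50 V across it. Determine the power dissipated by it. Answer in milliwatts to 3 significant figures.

68.2 mW

Since both terminal voltage and current are stated, P = V I gives the power in one step.
P = 1.50 V × 0.04550 A = 0.06825 W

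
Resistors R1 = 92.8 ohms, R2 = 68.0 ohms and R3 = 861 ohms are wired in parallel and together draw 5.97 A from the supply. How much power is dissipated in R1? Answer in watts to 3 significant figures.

541 W

Parallel branches share V, not I — compute V via R_eq, then use V²/R for the target branch.
1/R_eq = 1/92.8 + 1/68.0 + 1/861 ⇒ R_eq = 37.53 Ω
V = I_total × R_eq = 5.970 × 37.53 = 224.1 V
P_R1 = V² / R1 = (224.1)² / 92.8 = 541.0 W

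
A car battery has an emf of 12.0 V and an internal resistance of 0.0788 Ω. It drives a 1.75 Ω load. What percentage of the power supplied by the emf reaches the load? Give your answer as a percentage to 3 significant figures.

The source delivers εI, of which I²R reaches the load and I²r is lost; since I is common, η = R/(R+r).
η = R / (R + r) = 1.75 / (1.75 + 0.0788) = 0.9569

95.7 %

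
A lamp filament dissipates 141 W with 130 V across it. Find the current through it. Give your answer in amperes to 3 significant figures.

The two known quantities fix the third via I = P / V.
I = 141 / 130 = 1.085 A

1.08 A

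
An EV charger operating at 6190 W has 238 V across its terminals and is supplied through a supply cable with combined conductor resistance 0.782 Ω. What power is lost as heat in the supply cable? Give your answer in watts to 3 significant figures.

529 W

The supply cable is a series resistance carrying the load current; its dissipation is I²R_line.
I = P / V = 6190 / 238 = 26.01 A through the supply cable.
P_line = I² R_line = (26.01)² × 0.782 = 529.0 W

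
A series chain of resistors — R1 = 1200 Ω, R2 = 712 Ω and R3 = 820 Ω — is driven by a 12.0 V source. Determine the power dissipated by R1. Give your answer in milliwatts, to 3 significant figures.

Since the resistors are in series they all carry the loop current I = V/R_total; the power in any one is I²R.
R_total = 1200 + 712 + 820 = 2732 Ω
I = V / R_total = 12.0 / 2732 = 0.004392 A
P_R1 = I² × R1 = (0.004392)² × 1200 = 0.02315 W

23.2 mW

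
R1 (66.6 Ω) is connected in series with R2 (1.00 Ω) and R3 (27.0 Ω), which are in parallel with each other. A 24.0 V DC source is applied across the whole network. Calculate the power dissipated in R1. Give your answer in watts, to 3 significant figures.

8.40 W

Replace R2 and R3 with their parallel equivalent so the circuit becomes R1 in series with R_p.
R_p = (1.00×27.0)/(1.00+27.0) = 0.9643 Ω
R_total = 66.6 + 0.9643 = 67.56 Ω
I = V / R_total = 24.0 / 67.56 = 0.3552 A
R1 carries the full series current, so P = I²R.
P_R1 = (0.3552)² × 66.6 = 8.404 W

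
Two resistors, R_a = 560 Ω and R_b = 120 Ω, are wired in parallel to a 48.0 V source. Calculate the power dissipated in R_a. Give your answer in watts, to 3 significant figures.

Each parallel branch sees the full supply voltage, so P = V²/R applies directly to the target branch.
P_R_a = V² / R_a = (48.0)² / 560 Ω = 4.114 W

4.11 W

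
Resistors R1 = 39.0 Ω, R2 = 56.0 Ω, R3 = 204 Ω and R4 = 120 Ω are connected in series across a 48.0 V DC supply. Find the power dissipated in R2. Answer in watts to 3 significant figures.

Every series element carries the same I. Get I from the total resistance, then P = I² × R2.
R_total = 39.0 + 56.0 + 204 + 120 = 419.0 Ω
I = V / R_total = 48.0 / 419.0 = 0.1146 A
P_R2 = I² × R2 = (0.1146)² × 56.0 = 0.7349 W

0.735 W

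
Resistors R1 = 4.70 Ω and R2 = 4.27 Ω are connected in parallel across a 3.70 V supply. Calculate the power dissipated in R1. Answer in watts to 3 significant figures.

Parallel branches share the same voltage; P = V²/R gives the branch power in one step.
P_R1 = V² / R1 = (3.70)² / 4.70 Ω = 2.913 W

2.91 W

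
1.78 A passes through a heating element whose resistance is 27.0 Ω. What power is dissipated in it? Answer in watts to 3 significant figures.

85.5 W

With I and R stated, P = I²R applies in one step.
P = (1.780 A)² × 27.0 Ω = 85.55 W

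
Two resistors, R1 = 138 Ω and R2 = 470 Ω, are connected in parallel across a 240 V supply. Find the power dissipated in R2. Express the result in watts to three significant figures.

R2 sits directly across the source, so P = V²/R with V = 240 V.
P_R2 = V² / R2 = (240)² / 470 Ω = 122.6 W

123 W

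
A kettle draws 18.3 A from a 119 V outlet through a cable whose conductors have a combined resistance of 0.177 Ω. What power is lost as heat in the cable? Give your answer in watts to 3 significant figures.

59.3 W

Only the current and the line resistance are needed for the I²R loss.
The cable carries the full 18.3 A.
P_line = I² R_line = (18.30)² × 0.177 = 59.28 W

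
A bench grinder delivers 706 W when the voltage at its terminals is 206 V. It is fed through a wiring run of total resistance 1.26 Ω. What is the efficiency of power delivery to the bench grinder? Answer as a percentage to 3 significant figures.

97.9 %

I = P / V = 706 / 206 = 3.427 A through the wiring run.
P_line = I² R_line = (3.427)² × 1.26 = 14.80 W
P_source = P_load + P_line = 706.0 + 14.80 = 720.8 W
η = P_load / P_source = 706.0 / 720.8 = 0.9795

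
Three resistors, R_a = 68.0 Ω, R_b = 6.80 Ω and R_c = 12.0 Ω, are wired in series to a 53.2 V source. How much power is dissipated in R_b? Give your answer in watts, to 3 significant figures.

2.55 W

Every series element carries the same I. Get I from the total resistance, then P = I² × R_b.
R_total = 68.0 + 6.80 + 12.0 = 86.80 Ω
I = V / R_total = 53.2 / 86.80 = 0.6129 A
P_R_b = I² × R_b = (0.6129)² × 6.80 = 2.554 W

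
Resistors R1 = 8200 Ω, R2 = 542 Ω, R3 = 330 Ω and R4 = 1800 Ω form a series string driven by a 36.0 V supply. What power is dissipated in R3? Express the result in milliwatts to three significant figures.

Series elements share the same current, so find I first, then use P = I²R.
R_total = 8200 + 542 + 330 + 1800 = 10870 Ω
I = V / R_total = 36.0 / 10870 = 0.003311 A
P_R3 = I² × R3 = (0.003311)² × 330 = 0.003618 W

3.62 mW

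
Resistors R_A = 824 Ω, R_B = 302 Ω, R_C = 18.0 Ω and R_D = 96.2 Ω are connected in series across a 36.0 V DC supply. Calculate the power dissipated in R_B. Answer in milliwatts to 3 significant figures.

Series elements share the same current, so find I first, then use P = I²R.
R_total = 824 + 302 + 18.0 + 96.2 = 1240 Ω
I = V / R_total = 36.0 / 1240 = 0.02903 A
P_R_B = I² × R_B = (0.02903)² × 302 = 0.2545 W

254 mW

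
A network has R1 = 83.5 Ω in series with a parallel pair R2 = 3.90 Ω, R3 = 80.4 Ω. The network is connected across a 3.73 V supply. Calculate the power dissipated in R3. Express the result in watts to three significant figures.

Collapse R2‖R3 to a single equivalent, reducing the network to two series elements.
R_p = (3.90×80.4)/(3.90+80.4) = 3.720 Ω
R_total = 83.5 + 3.720 = 87.22 Ω
I = V / R_total = 3.73 / 87.22 = 0.04277 A
Voltage across the parallel pair: V_p = I × R_p = 0.04277 × 3.720 = 0.1591 V
With V_p across R3, its power is V_p²/R3.
P_R3 = (0.1591)² / 80.4 = 0.0003147 W

0.000315 W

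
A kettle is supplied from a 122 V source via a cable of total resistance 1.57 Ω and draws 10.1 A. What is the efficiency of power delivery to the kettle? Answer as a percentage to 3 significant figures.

87.0 %

The cable carries the full 10.1 A.
P_line = I² R_line = (10.10)² × 1.57 = 160.2 W
P_source = V I = 122 × 10.10 = 1232 W; P_load = 1072 W
η = P_load / P_source = 1072 / 1232 = 0.8700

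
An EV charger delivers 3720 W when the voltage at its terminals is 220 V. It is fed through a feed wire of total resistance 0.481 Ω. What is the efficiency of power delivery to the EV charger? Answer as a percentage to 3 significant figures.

96.4 %

I = P / V = 3720 / 220 = 16.91 A through the feed wire.
P_line = I² R_line = (16.91)² × 0.481 = 137.5 W
P_source = P_load + P_line = 3720 + 137.5 = 3858 W
η = P_load / P_source = 3720 / 3858 = 0.9643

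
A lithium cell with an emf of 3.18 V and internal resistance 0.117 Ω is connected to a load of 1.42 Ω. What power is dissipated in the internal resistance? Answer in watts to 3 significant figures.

The source's internal resistance is just another series element carrying I; its dissipation is I²r.
I = ε / (r + R) = 3.18 / (0.117 + 1.42) = 2.069 A
P_int = I² r = (2.069)² × 0.117 = 0.5008 W

0.501 W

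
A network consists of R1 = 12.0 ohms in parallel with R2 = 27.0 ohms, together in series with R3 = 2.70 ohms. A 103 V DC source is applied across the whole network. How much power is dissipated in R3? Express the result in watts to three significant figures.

Reduce the parallel combination to a single R_p; the circuit then becomes R_p in series with the remaining resistor.
R_p = (12.0×27.0)/(12.0+27.0) = 8.308 Ω
R_total = R_p + 2.70 = 8.308 + 2.70 = 11.01 Ω
I = V / R_total = 103 / 11.01 = 9.357 A
All the supply current flows through R3; use P = I²R3.
P_R3 = (9.357)² × 2.70 = 236.4 W

236 W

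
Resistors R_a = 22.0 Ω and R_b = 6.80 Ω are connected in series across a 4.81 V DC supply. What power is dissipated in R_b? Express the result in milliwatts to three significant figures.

Since the resistors are in series they all carry the loop current I = V/R_total; the power in any one is I²R.
R_total = 22.0 + 6.80 = 28.80 Ω
I = V / R_total = 4.81 / 28.80 = 0.1670 A
P_R_b = I² × R_b = (0.1670)² × 6.80 = 0.1897 W

190 mW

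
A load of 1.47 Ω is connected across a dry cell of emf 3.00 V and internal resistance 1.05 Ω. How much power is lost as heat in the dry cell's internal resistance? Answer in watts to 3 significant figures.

1.49 W

The internal resistance carries the same current as the load; P_int = I²r.
I = ε / (r + R) = 3.00 / (1.05 + 1.47) = 1.190 A
P_int = I² r = (1.190)² × 1.05 = 1.488 W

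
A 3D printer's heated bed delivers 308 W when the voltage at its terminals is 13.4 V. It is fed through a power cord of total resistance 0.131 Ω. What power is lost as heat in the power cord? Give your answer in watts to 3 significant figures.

69.2 W

The power cord is a series resistance carrying the load current; its dissipation is I²R_line.
I = P / V = 308 / 13.4 = 22.99 A through the power cord.
P_line = I² R_line = (22.99)² × 0.131 = 69.21 W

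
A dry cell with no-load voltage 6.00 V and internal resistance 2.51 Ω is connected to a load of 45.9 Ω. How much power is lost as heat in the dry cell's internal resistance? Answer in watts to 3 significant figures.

Internal loss is I²r, with I set by the total series resistance r+R.
I = ε / (r + R) = 6.00 / (2.51 + 45.9) = 0.1239 A
P_int = I² r = (0.1239)² × 2.51 = 0.03856 W

0.0386 W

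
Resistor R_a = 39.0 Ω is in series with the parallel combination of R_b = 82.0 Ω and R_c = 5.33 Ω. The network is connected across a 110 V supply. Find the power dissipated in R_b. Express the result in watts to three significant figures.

1.91 W

Collapse R_b‖R_c to a single equivalent, reducing the network to two series elements.
R_p = (82.0×5.33)/(82.0+5.33) = 5.005 Ω
R_total = 39.0 + 5.005 = 44.00 Ω
I = V / R_total = 110 / 44.00 = 2.500 A
Voltage across the parallel pair: V_p = I × R_p = 2.500 × 5.005 = 12.51 V
R_b is across V_p, so use P = V²/R for that branch.
P_R_b = (12.51)² / 82.0 = 1.909 W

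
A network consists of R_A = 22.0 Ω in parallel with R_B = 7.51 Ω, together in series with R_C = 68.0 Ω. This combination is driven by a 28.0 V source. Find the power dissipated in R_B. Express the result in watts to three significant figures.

Combine R_A and R_B into their parallel equivalent first, reducing the network to two series resistors.
R_p = (22.0×7.51)/(22.0+7.51) = 5.599 Ω
R_total = R_p + 68.0 = 5.599 + 68.0 = 73.60 Ω
I = V / R_total = 28.0 / 73.60 = 0.3804 A
Voltage across the parallel pair: V_p = I × R_p = 0.3804 × 5.599 = 2.130 V
Use P = V²/R for R_B with V = V_p.
P_R_B = (2.130)² / 7.51 = 0.6041 W

0.604 W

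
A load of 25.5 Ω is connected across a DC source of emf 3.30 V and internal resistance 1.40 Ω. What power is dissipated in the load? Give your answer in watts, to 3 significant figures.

0.384 W

Find the circuit current first, then P = I²R for the load (series elements share I).
I = ε / (r + R) = 3.30 / (1.40 + 25.5) = 0.1227 A
P_load = I² R = (0.1227)² × 25.5 = 0.3838 W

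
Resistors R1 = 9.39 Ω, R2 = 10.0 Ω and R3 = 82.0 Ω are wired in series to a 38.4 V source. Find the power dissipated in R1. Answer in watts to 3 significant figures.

Every series element carries the same I. Get I from the total resistance, then P = I² × R1.
R_total = 9.39 + 10.0 + 82.0 = 101.4 Ω
I = V / R_total = 38.4 / 101.4 = 0.3787 A
P_R1 = I² × R1 = (0.3787)² × 9.39 = 1.347 W

1.35 W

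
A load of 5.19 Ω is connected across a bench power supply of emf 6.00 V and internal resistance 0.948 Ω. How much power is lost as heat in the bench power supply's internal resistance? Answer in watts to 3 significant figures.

Internal loss is I²r, with I set by the total series resistance r+R.
I = ε / (r + R) = 6.00 / (0.948 + 5.19) = 0.9775 A
P_int = I² r = (0.9775)² × 0.948 = 0.9059 W

0.906 W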